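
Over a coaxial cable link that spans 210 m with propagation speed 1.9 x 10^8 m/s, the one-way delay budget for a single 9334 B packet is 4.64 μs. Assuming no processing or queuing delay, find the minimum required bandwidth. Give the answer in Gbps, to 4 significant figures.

L = 74672 bits.
Propagation delay = 210 / 190000000 = 1.10526 μs.
Transmission budget = 4.64 − 1.10526 = 3.53474 μs.
R ≥ L / t_tx = 74672 bits / 3.53474e-06 s = 21.13 Gbps.

21.13 Gbps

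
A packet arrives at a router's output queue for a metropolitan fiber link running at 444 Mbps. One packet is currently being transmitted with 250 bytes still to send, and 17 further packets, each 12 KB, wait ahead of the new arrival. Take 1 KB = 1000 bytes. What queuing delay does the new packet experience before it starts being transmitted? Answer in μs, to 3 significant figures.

3680 μs

Each queued packet: L/R = 96000/444000000 = 216.216 μs.
17 queued → 3675.68 μs.
Plus remaining 2000 bits of current packet: 4.5045 μs.
Queuing delay = 3680 μs.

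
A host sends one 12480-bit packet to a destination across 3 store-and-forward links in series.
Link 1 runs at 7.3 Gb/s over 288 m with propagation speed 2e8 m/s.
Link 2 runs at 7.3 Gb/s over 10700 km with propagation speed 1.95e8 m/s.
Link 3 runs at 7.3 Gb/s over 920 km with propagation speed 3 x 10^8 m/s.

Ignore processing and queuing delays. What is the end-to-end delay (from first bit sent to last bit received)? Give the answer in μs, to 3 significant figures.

Transmission delay per hop = L/R = 12480/7300000000 = 1.70959 μs; 3 hops → 5.12877 μs.
Propagation delays (d/s per hop): 1.44, 54871.8, 3066.67 μs; sum = 57939.9 μs.
End-to-end = 57900 μs.

57900 μs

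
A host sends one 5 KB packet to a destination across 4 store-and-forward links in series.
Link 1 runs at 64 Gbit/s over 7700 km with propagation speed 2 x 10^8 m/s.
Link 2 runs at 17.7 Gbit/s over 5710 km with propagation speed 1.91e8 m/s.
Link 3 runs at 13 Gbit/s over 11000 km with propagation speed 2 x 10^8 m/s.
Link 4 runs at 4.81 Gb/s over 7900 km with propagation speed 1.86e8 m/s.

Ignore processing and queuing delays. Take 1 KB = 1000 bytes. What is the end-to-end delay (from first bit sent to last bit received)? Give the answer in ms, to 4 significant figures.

L = 40000 bits.
Transmission delays (L/R per hop): 0.000625, 0.00225989, 0.00307692, 0.00831601 ms; sum = 0.0142778 ms.
Propagation delays (d/s per hop): 38.5, 29.8953, 55, 42.4731 ms; sum = 165.868 ms.
End-to-end = 165.9 ms.

165.9 ms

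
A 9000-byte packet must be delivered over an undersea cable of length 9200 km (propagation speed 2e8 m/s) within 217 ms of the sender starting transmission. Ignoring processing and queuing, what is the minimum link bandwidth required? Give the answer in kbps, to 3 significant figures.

421 kbps

L = 72000 bits.
Propagation delay = 9200000 / 200000000 = 46 ms.
Transmission budget = 217 − 46 = 171 ms.
R ≥ L / t_tx = 72000 bits / 0.171 s = 421 kbps.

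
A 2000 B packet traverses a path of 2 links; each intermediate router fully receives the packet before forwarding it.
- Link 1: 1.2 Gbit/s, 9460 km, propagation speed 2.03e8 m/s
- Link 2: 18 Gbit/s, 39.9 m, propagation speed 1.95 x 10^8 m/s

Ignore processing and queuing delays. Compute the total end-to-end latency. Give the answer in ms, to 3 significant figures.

46.6 ms

L = 2000 × 8 = 16000 bits.
Transmission delays (L/R per hop): 0.0133333, 0.000888889 ms; sum = 0.0142222 ms.
Propagation delays (d/s per hop): 46.601, 0.000204615 ms; sum = 46.6012 ms.
End-to-end = 46.6 ms.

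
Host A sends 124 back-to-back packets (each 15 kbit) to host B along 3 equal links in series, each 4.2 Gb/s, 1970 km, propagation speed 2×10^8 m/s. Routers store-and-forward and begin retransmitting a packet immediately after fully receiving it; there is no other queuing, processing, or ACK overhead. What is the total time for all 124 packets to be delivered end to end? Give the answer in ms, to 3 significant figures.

Per-hop transmission t_tx = L/R = 15000/4200000000 = 0.00357143 ms.
Per-hop propagation t_prop = 1970000/200000000 = 9.85 ms.
Pipeline fill: first packet needs 3·t_tx to clear all hops; remaining 123 packets each add one t_tx.
Total = (3+124-1)·t_tx + 3·t_prop = 126·0.00357143 + 3·9.85 = 30.0 ms.

30.0 ms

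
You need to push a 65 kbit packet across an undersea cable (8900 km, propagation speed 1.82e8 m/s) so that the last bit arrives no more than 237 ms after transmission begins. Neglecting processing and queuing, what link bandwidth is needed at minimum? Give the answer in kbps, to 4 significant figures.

345.6 kbps

Propagation delay = 8900000 / 182000000 = 48.9011 ms.
Transmission budget = 237 − 48.9011 = 188.099 ms.
R ≥ L / t_tx = 65000 bits / 0.188099 s = 345.6 kbps.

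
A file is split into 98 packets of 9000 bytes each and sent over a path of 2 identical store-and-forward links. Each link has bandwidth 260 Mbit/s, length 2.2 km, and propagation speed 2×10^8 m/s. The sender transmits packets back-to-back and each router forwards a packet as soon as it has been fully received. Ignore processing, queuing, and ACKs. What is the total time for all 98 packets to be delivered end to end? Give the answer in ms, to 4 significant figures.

Per-hop transmission t_tx = L/R = 72000/260000000 = 0.276923 ms.
Per-hop propagation t_prop = 2200/200000000 = 0.011 ms.
Pipeline fill: first packet needs 2·t_tx to clear all hops; remaining 97 packets each add one t_tx.
Total = (2+98-1)·t_tx + 2·t_prop = 99·0.276923 + 2·0.011 = 27.44 ms.

27.44 ms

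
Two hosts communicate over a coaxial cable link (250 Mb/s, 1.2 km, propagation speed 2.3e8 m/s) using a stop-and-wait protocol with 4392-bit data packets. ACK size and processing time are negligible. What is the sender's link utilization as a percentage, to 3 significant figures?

62.7 %

t_tx = L/R = 4392/250000000 = 1.7568e-05 s.
t_prop = 1200/2.3e+08 = 5.21739e-06 s; RTT = 1.04348e-05 s.
Cycle = t_tx + RTT = 2.80028e-05 s.
Utilization = t_tx / cycle = 1.7568e-05/2.80028e-05 = 62.7 %.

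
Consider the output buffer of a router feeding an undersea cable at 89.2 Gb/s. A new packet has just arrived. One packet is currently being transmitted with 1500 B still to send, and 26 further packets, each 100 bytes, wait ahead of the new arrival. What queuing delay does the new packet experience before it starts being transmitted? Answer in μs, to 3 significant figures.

Each queued packet: L/R = 800/89200000000 = 0.00896861 μs.
26 queued → 0.233184 μs.
Plus remaining 12000 bits of current packet: 0.134529 μs.
Queuing delay = 0.368 μs.

0.368 μs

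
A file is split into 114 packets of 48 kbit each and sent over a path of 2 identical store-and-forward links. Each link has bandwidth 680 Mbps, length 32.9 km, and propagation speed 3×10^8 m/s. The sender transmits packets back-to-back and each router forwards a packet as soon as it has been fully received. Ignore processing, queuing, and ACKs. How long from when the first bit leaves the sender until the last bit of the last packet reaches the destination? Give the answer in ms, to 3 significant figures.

Per-hop transmission t_tx = L/R = 48000/680000000 = 0.0705882 ms.
Per-hop propagation t_prop = 32900/300000000 = 0.109667 ms.
Pipeline fill: first packet needs 2·t_tx to clear all hops; remaining 113 packets each add one t_tx.
Total = (2+114-1)·t_tx + 2·t_prop = 115·0.0705882 + 2·0.109667 = 8.34 ms.

8.34 ms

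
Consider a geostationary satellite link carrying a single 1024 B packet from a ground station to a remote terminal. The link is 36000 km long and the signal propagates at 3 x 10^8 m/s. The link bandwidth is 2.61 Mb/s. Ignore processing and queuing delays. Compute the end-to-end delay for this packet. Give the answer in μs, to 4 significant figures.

123100 μs

L = 1024 × 8 = 8192 bits.
Transmission delay = L/R = 8192 / 2610000 = 3138.7 μs.
Propagation delay = d/s = 36000000 m / 300000000 m/s = 120000 μs.
Total = 123100 μs.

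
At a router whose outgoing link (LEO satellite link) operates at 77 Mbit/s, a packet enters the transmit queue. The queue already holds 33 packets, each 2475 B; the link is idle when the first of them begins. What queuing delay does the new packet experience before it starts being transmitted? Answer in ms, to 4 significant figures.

Each queued packet: L/R = 19800/77000000 = 0.257143 ms.
33 queued → 8.48571 ms.
Queuing delay = 8.486 ms.

8.486 ms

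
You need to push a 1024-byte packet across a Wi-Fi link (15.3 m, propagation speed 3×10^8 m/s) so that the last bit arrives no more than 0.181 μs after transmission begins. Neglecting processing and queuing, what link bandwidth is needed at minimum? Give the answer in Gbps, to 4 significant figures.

L = 8192 bits.
Propagation delay = 15.3 / 300000000 = 0.051 μs.
Transmission budget = 0.181 − 0.051 = 0.13 μs.
R ≥ L / t_tx = 8192 bits / 1.3e-07 s = 63.02 Gbps.

63.02 Gbps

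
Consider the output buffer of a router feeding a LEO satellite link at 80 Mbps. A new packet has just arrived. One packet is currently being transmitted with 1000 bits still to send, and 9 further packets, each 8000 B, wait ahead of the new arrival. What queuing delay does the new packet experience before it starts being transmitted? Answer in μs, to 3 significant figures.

7210 μs

Each queued packet: L/R = 64000/80000000 = 800 μs.
9 queued → 7200 μs.
Plus remaining 1000 bits of current packet: 12.5 μs.
Queuing delay = 7210 μs.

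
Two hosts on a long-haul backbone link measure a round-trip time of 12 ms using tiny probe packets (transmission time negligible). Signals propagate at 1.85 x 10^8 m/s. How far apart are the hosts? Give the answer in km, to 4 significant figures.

One-way propagation = RTT/2 = 6 ms.
d = s × t = 185000000 × 0.006 = 1110 km.

1110 km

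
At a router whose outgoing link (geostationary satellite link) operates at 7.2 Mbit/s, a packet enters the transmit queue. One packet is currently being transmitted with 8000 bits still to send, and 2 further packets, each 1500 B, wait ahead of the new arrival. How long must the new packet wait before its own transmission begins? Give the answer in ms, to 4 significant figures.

Each queued packet: L/R = 12000/7200000 = 1.66667 ms.
2 queued → 3.33333 ms.
Plus remaining 8000 bits of current packet: 1.11111 ms.
Queuing delay = 4.444 ms.

4.444 ms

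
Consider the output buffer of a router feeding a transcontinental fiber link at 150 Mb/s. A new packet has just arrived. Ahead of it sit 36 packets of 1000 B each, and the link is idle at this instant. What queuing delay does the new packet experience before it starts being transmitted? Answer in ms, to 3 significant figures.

Each queued packet: L/R = 8000/150000000 = 0.0533333 ms.
36 queued → 1.92 ms.
Queuing delay = 1.92 ms.

1.92 ms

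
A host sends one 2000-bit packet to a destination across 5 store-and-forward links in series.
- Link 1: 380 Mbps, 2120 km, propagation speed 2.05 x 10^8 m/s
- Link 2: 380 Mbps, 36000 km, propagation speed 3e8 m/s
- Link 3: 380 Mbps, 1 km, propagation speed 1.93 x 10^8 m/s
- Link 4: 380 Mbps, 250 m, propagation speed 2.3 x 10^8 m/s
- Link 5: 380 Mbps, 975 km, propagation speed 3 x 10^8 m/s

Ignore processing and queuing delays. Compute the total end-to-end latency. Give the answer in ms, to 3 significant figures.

134 ms

Transmission delay per hop = L/R = 2000/380000000 = 0.00526316 ms; 5 hops → 0.0263158 ms.
Propagation delays (d/s per hop): 10.3415, 120, 0.00518135, 0.00108696, 3.25 ms; sum = 133.598 ms.
End-to-end = 134 ms.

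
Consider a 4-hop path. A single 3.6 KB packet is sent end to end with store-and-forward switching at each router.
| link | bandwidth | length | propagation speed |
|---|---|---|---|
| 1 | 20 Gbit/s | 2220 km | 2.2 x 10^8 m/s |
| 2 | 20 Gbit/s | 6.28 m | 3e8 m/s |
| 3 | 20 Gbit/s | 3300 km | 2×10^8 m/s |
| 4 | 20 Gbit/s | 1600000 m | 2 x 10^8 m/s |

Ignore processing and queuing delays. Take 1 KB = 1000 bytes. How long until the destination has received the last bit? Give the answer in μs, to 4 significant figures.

L = 28800 bits.
Transmission delay per hop = L/R = 28800/20000000000 = 1.44 μs; 4 hops → 5.76 μs.
Propagation delays (d/s per hop): 10090.9, 0.0209333, 16500, 8000 μs; sum = 34590.9 μs.
End-to-end = 34600 μs.

34600 μs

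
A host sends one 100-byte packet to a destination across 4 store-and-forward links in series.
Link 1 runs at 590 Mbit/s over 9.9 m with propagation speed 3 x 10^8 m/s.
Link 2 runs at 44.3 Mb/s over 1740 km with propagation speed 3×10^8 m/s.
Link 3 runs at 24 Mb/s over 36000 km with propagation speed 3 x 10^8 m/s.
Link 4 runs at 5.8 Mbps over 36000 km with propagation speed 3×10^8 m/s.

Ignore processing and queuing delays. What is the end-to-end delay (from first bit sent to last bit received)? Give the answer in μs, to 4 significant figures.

L = 100 × 8 = 800 bits.
Transmission delays (L/R per hop): 1.35593, 18.0587, 33.3333, 137.931 μs; sum = 190.679 μs.
Propagation delays (d/s per hop): 0.033, 5800, 120000, 120000 μs; sum = 245800 μs.
End-to-end = 246000 μs.

246000 μs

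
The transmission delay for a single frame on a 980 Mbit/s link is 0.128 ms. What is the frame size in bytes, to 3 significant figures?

L = R × t_tx = 980000000 b/s × 0.000128 s = 125440 bits.
In bytes: 125440 / 8 = 15700 bytes.

15700 bytes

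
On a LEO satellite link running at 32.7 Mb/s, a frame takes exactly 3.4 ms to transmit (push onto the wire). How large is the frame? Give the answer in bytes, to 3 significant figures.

L = R × t_tx = 3.27e+07 b/s × 0.0034 s = 111180 bits.
In bytes: 111180 / 8 = 13900 bytes.

13900 bytes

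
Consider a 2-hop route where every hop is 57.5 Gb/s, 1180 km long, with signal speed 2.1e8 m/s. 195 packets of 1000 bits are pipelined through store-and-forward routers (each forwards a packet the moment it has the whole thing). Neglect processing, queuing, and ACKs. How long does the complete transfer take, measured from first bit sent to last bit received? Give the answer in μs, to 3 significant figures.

11200 μs

Per-hop transmission t_tx = L/R = 1000/57500000000 = 0.0173913 μs.
Per-hop propagation t_prop = 1180000/210000000 = 5619.05 μs.
Pipeline fill: first packet needs 2·t_tx to clear all hops; remaining 194 packets each add one t_tx.
Total = (2+195-1)·t_tx + 2·t_prop = 196·0.0173913 + 2·5619.05 = 11200 μs.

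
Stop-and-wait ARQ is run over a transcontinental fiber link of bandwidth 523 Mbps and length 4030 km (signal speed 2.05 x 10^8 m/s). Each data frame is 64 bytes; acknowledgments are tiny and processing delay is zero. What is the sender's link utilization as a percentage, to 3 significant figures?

0.00249 %

t_tx = L/R = 512/523000000 = 9.78967e-07 s.
t_prop = 4030000/2.05e+08 = 0.0196585 s; RTT = 0.0393171 s.
Cycle = t_tx + RTT = 0.0393181 s.
Utilization = t_tx / cycle = 9.78967e-07/0.0393181 = 0.00249 %.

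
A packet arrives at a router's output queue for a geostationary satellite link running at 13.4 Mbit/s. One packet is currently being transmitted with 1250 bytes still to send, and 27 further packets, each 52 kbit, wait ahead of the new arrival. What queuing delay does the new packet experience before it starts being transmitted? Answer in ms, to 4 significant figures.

Each queued packet: L/R = 52000/13400000 = 3.8806 ms.
27 queued → 104.776 ms.
Plus remaining 10000 bits of current packet: 0.746269 ms.
Queuing delay = 105.5 ms.

105.5 ms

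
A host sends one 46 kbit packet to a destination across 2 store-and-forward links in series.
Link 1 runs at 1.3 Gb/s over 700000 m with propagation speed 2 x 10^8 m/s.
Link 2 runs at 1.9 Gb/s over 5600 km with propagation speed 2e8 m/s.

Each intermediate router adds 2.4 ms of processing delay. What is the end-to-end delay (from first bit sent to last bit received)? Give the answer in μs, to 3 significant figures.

34000 μs

L = 46000 bits.
Transmission delays (L/R per hop): 35.3846, 24.2105 μs; sum = 59.5951 μs.
Propagation delays (d/s per hop): 3500, 28000 μs; sum = 31500 μs.
Processing at 1 router(s): 1 × 2.4 ms = 2400 μs.
End-to-end = 34000 μs.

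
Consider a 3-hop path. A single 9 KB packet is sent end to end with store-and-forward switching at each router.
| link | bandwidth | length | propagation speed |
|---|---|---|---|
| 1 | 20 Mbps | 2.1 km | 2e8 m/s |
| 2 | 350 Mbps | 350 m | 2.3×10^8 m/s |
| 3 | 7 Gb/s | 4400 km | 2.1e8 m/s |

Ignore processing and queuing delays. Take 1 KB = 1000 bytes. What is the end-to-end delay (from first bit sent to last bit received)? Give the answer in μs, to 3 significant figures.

L = 72000 bits.
Transmission delays (L/R per hop): 3600, 205.714, 10.2857 μs; sum = 3816 μs.
Propagation delays (d/s per hop): 10.5, 1.52174, 20952.4 μs; sum = 20964.4 μs.
End-to-end = 24800 μs.

24800 μs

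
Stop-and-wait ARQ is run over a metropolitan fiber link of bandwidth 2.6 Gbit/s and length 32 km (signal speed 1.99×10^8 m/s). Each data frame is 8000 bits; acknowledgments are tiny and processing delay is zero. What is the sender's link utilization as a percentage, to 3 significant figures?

t_tx = L/R = 8000/2600000000 = 3.07692e-06 s.
t_prop = 32000/199000000 = 0.000160804 s; RTT = 0.000321608 s.
Cycle = t_tx + RTT = 0.000324685 s.
Utilization = t_tx / cycle = 3.07692e-06/0.000324685 = 0.948 %.

0.948 %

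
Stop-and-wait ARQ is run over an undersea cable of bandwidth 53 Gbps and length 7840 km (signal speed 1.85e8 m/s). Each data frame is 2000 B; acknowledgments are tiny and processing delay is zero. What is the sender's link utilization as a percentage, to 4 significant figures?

0.0003562 %

t_tx = L/R = 16000/53000000000 = 3.01887e-07 s.
t_prop = 7840000/185000000 = 0.0423784 s; RTT = 0.0847568 s.
Cycle = t_tx + RTT = 0.0847571 s.
Utilization = t_tx / cycle = 3.01887e-07/0.0847571 = 0.0003562 %.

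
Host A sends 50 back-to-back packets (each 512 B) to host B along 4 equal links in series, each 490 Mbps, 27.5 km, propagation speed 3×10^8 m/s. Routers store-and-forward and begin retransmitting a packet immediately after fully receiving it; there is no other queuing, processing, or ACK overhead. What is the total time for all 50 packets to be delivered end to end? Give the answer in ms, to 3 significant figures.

Per-hop transmission t_tx = L/R = 4096/490000000 = 0.00835918 ms.
Per-hop propagation t_prop = 27500/300000000 = 0.0916667 ms.
Pipeline fill: first packet needs 4·t_tx to clear all hops; remaining 49 packets each add one t_tx.
Total = (4+50-1)·t_tx + 4·t_prop = 53·0.00835918 + 4·0.0916667 = 0.810 ms.

0.810 ms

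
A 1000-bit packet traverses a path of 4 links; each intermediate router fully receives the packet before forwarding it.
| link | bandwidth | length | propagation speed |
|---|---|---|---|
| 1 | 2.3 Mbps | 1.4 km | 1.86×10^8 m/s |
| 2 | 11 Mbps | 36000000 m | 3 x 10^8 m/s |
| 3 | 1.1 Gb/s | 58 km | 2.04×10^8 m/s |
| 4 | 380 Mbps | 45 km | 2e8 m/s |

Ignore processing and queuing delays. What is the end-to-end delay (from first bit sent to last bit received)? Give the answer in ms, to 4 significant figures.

121.0 ms

Transmission delays (L/R per hop): 0.434783, 0.0909091, 0.000909091, 0.00263158 ms; sum = 0.529232 ms.
Propagation delays (d/s per hop): 0.00752688, 120, 0.284314, 0.225 ms; sum = 120.517 ms.
End-to-end = 121.0 ms.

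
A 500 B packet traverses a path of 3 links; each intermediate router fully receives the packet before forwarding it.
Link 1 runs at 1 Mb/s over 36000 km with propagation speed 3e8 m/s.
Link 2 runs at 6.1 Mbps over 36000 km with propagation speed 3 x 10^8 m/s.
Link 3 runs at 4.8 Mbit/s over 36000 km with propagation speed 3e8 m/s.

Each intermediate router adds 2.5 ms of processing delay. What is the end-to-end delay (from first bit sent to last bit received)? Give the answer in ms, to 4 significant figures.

L = 500 × 8 = 4000 bits.
Transmission delays (L/R per hop): 4, 0.655738, 0.833333 ms; sum = 5.48907 ms.
Propagation delays (d/s per hop): 120, 120, 120 ms; sum = 360 ms.
Processing at 2 router(s): 2 × 2.5 ms = 5 ms.
End-to-end = 370.5 ms.

370.5 ms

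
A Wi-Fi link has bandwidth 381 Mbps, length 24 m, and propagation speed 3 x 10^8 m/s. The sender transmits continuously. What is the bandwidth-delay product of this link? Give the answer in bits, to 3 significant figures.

30.5 bits

Propagation delay = 24 / 300000000 = 8e-08 s.
BDP = R × t_prop = 381000000 × 8e-08 = 30.48 bits.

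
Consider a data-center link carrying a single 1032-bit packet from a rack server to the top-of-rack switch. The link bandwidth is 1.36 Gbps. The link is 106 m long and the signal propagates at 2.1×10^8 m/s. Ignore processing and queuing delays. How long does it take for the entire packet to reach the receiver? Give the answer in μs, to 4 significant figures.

1.264 μs

Transmission delay = L/R = 1032 / 1360000000 = 0.758824 μs.
Propagation delay = d/s = 106 m / 210000000 m/s = 0.504762 μs.
Total = 1.264 μs.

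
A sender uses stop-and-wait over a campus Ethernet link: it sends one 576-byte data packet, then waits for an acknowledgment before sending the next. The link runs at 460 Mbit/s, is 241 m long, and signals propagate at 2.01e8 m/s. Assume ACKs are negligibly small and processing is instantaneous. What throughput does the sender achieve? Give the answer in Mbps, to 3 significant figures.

371 Mbps

t_tx = L/R = 4608/460000000 = 1.00174e-05 s.
t_prop = 241/2.01e+08 = 1.199e-06 s; RTT = 2.39801e-06 s.
Cycle = t_tx + RTT = 1.24154e-05 s.
Throughput = L / cycle = 4608 / 1.24154e-05 = 371 Mbps.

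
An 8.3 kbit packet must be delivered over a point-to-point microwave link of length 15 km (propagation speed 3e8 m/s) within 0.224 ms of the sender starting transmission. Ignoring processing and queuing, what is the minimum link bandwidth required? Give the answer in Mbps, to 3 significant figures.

Propagation delay = 15000 / 300000000 = 0.05 ms.
Transmission budget = 0.224 − 0.05 = 0.174 ms.
R ≥ L / t_tx = 8300 bits / 0.000174 s = 47.7 Mbps.

47.7 Mbps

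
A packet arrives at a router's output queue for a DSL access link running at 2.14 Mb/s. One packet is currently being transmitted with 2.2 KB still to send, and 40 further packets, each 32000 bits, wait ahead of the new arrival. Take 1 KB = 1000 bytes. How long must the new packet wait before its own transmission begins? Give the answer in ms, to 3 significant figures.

Each queued packet: L/R = 32000/2140000 = 14.9533 ms.
40 queued → 598.131 ms.
Plus remaining 17600 bits of current packet: 8.2243 ms.
Queuing delay = 606 ms.

606 ms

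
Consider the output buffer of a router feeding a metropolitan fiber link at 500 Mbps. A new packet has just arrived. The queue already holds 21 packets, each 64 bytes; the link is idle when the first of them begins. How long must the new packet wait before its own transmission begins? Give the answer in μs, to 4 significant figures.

21.50 μs

Each queued packet: L/R = 512/500000000 = 1.024 μs.
21 queued → 21.504 μs.
Queuing delay = 21.50 μs.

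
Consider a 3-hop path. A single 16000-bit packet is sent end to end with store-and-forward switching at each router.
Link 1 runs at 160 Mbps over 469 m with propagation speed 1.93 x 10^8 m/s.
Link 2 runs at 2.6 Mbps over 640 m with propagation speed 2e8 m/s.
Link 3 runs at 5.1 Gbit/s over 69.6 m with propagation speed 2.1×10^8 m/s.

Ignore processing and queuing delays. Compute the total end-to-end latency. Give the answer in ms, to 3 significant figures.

6.26 ms

Transmission delays (L/R per hop): 0.1, 6.15385, 0.00313725 ms; sum = 6.25698 ms.
Propagation delays (d/s per hop): 0.00243005, 0.0032, 0.000331429 ms; sum = 0.00596148 ms.
End-to-end = 6.26 ms.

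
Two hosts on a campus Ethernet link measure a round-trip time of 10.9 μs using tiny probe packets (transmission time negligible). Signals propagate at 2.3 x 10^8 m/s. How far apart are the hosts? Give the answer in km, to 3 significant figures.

1.25 km

One-way propagation = RTT/2 = 5.45 μs.
d = s × t = 2.3e+08 × 5.45e-06 = 1.25 km.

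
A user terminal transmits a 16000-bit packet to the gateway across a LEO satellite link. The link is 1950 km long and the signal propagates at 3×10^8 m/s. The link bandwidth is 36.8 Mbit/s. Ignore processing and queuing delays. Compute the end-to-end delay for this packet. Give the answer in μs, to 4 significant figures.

Transmission delay = L/R = 16000 / 36800000 = 434.783 μs.
Propagation delay = d/s = 1950000 m / 300000000 m/s = 6500 μs.
Total = 6935 μs.

6935 μs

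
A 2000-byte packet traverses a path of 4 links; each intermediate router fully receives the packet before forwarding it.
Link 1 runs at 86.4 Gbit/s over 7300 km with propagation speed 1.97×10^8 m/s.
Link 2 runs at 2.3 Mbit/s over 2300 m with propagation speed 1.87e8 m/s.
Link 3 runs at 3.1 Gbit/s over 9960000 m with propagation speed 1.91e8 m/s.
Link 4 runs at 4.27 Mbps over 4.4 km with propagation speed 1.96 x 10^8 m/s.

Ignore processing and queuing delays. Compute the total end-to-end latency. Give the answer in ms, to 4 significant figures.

99.95 ms

L = 2000 × 8 = 16000 bits.
Transmission delays (L/R per hop): 0.000185185, 6.95652, 0.00516129, 3.74707 ms; sum = 10.7089 ms.
Propagation delays (d/s per hop): 37.0558, 0.0122995, 52.1466, 0.022449 ms; sum = 89.2372 ms.
End-to-end = 99.95 ms.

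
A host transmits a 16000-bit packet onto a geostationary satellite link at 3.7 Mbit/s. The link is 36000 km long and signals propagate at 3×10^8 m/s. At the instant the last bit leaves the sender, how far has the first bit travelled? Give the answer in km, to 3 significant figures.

1300 km

t_tx = L/R = 16000/3700000 = 0.00432432 s.
Distance = s × t_tx = 300000000 × 0.00432432 = 1300 km.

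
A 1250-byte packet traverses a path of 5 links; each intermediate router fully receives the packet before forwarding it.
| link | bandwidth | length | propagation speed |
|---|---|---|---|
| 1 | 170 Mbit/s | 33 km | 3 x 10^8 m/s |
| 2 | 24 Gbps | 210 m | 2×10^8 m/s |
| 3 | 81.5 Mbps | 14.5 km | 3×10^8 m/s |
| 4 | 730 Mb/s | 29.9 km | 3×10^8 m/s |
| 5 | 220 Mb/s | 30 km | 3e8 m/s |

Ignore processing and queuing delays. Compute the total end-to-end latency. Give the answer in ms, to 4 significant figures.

L = 1250 × 8 = 10000 bits.
Transmission delays (L/R per hop): 0.0588235, 0.000416667, 0.122699, 0.0136986, 0.0454545 ms; sum = 0.241093 ms.
Propagation delays (d/s per hop): 0.11, 0.00105, 0.0483333, 0.0996667, 0.1 ms; sum = 0.35905 ms.
End-to-end = 0.6001 ms.

0.6001 ms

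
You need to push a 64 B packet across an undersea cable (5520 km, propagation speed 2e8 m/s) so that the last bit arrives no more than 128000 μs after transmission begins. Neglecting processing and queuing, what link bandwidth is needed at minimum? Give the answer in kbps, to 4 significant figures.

L = 512 bits.
Propagation delay = 5520000 / 200000000 = 27600 μs.
Transmission budget = 128000 − 27600 = 100400 μs.
R ≥ L / t_tx = 512 bits / 0.1004 s = 5.100 kbps.

5.100 kbps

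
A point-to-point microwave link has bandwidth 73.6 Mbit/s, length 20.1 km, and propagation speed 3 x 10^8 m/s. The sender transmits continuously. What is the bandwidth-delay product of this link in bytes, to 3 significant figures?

616 bytes

Propagation delay = 20100 / 300000000 = 6.7e-05 s.
BDP = R × t_prop = 73600000 × 6.7e-05 = 4931.2 bits.
In bytes: 4931.2/8 = 616 bytes.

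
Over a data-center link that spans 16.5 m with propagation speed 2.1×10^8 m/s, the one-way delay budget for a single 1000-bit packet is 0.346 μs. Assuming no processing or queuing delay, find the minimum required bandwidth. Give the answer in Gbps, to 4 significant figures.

3.739 Gbps

Propagation delay = 16.5 / 210000000 = 0.0785714 μs.
Transmission budget = 0.346 − 0.0785714 = 0.267429 μs.
R ≥ L / t_tx = 1000 bits / 2.67429e-07 s = 3.739 Gbps.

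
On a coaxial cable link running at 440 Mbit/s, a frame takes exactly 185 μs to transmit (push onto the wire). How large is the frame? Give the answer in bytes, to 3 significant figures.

10200 bytes

L = R × t_tx = 440000000 b/s × 0.000185 s = 81400 bits.
In bytes: 81400 / 8 = 10200 bytes.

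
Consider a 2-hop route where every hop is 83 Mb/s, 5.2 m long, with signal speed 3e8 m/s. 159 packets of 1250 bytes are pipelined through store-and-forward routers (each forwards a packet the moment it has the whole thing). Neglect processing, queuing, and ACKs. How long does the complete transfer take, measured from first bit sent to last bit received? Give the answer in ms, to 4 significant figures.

19.28 ms

Per-hop transmission t_tx = L/R = 10000/83000000 = 0.120482 ms.
Per-hop propagation t_prop = 5.2/300000000 = 1.73333e-05 ms.
Pipeline fill: first packet needs 2·t_tx to clear all hops; remaining 158 packets each add one t_tx.
Total = (2+159-1)·t_tx + 2·t_prop = 160·0.120482 + 2·1.73333e-05 = 19.28 ms.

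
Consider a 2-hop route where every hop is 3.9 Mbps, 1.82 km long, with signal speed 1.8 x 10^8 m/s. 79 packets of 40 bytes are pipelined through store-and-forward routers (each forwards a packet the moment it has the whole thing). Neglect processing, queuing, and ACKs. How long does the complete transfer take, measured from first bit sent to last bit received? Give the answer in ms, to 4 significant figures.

6.584 ms

Per-hop transmission t_tx = L/R = 320/3900000 = 0.0820513 ms.
Per-hop propagation t_prop = 1820/180000000 = 0.0101111 ms.
Pipeline fill: first packet needs 2·t_tx to clear all hops; remaining 78 packets each add one t_tx.
Total = (2+79-1)·t_tx + 2·t_prop = 80·0.0820513 + 2·0.0101111 = 6.584 ms.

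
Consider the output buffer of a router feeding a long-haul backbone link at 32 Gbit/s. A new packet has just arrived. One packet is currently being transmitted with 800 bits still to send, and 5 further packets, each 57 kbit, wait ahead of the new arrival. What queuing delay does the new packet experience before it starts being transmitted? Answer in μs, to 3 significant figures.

8.93 μs

Each queued packet: L/R = 57000/32000000000 = 1.78125 μs.
5 queued → 8.90625 μs.
Plus remaining 800 bits of current packet: 0.025 μs.
Queuing delay = 8.93 μs.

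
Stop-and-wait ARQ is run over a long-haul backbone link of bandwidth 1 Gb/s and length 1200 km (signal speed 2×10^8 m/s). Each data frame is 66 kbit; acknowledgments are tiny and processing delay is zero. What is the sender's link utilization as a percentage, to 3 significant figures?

t_tx = L/R = 66000/1000000000 = 6.6e-05 s.
t_prop = 1200000/200000000 = 0.006 s; RTT = 0.012 s.
Cycle = t_tx + RTT = 0.012066 s.
Utilization = t_tx / cycle = 6.6e-05/0.012066 = 0.547 %.

0.547 %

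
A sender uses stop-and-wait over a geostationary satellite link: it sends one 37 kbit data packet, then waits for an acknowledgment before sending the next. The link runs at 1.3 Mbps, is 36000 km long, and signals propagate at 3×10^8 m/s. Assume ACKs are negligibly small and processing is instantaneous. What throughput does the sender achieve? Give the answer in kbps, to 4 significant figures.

t_tx = L/R = 37000/1300000 = 0.0284615 s.
t_prop = 36000000/300000000 = 0.12 s; RTT = 0.24 s.
Cycle = t_tx + RTT = 0.268462 s.
Throughput = L / cycle = 37000 / 0.268462 = 137.8 kbps.

137.8 kbps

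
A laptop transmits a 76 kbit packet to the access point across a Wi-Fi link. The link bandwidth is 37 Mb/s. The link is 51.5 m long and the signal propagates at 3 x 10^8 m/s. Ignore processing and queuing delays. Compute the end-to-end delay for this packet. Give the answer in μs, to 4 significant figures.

2054 μs

L = 76000 bits.
Transmission delay = L/R = 76000 / 37000000 = 2054.05 μs.
Propagation delay = d/s = 51.5 m / 300000000 m/s = 0.171667 μs.
Total = 2054 μs.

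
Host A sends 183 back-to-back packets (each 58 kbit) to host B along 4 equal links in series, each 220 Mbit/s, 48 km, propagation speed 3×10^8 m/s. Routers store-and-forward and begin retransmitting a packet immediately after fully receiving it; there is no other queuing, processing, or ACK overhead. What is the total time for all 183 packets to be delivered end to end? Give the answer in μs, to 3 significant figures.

Per-hop transmission t_tx = L/R = 58000/220000000 = 263.636 μs.
Per-hop propagation t_prop = 48000/300000000 = 160 μs.
Pipeline fill: first packet needs 4·t_tx to clear all hops; remaining 182 packets each add one t_tx.
Total = (4+183-1)·t_tx + 4·t_prop = 186·263.636 + 4·160 = 49700 μs.

49700 μs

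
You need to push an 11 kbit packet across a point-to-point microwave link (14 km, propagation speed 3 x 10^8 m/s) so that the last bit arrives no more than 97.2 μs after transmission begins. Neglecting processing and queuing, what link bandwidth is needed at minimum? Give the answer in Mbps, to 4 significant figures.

217.7 Mbps

Propagation delay = 14000 / 300000000 = 46.6667 μs.
Transmission budget = 97.2 − 46.6667 = 50.5333 μs.
R ≥ L / t_tx = 11000 bits / 5.05333e-05 s = 217.7 Mbps.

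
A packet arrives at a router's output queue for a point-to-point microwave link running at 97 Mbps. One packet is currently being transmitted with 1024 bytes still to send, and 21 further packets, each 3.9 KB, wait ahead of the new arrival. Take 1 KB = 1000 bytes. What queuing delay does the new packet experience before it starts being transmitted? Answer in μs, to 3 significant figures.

Each queued packet: L/R = 31200/97000000 = 321.649 μs.
21 queued → 6754.64 μs.
Plus remaining 8192 bits of current packet: 84.4536 μs.
Queuing delay = 6840 μs.

6840 μs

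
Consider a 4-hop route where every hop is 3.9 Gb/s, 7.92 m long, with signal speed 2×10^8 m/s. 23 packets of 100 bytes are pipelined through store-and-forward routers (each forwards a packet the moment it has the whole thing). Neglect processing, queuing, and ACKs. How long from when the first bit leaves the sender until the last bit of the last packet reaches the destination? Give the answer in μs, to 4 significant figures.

Per-hop transmission t_tx = L/R = 800/3900000000 = 0.205128 μs.
Per-hop propagation t_prop = 7.92/200000000 = 0.0396 μs.
Pipeline fill: first packet needs 4·t_tx to clear all hops; remaining 22 packets each add one t_tx.
Total = (4+23-1)·t_tx + 4·t_prop = 26·0.205128 + 4·0.0396 = 5.492 μs.

5.492 μs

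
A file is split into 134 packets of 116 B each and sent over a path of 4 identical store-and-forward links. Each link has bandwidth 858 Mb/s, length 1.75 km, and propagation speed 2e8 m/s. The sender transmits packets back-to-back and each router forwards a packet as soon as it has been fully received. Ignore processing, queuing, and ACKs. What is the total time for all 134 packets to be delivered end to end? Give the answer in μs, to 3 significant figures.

183 μs

Per-hop transmission t_tx = L/R = 928/858000000 = 1.08159 μs.
Per-hop propagation t_prop = 1750/200000000 = 8.75 μs.
Pipeline fill: first packet needs 4·t_tx to clear all hops; remaining 133 packets each add one t_tx.
Total = (4+134-1)·t_tx + 4·t_prop = 137·1.08159 + 4·8.75 = 183 μs.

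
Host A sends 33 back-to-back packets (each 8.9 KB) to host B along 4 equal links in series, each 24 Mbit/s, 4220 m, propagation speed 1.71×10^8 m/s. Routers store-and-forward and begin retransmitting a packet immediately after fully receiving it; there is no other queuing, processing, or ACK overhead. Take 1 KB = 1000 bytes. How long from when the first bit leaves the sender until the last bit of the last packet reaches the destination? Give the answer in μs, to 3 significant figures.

Per-hop transmission t_tx = L/R = 71200/24000000 = 2966.67 μs.
Per-hop propagation t_prop = 4220/171000000 = 24.6784 μs.
Pipeline fill: first packet needs 4·t_tx to clear all hops; remaining 32 packets each add one t_tx.
Total = (4+33-1)·t_tx + 4·t_prop = 36·2966.67 + 4·24.6784 = 107000 μs.

107000 μs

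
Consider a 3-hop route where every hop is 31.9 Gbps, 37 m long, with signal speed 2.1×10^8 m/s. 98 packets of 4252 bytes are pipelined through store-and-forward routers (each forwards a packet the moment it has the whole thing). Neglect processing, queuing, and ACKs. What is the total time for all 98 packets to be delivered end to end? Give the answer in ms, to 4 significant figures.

0.1072 ms

Per-hop transmission t_tx = L/R = 34016/31900000000 = 0.00106633 ms.
Per-hop propagation t_prop = 37/210000000 = 0.00017619 ms.
Pipeline fill: first packet needs 3·t_tx to clear all hops; remaining 97 packets each add one t_tx.
Total = (3+98-1)·t_tx + 3·t_prop = 100·0.00106633 + 3·0.00017619 = 0.1072 ms.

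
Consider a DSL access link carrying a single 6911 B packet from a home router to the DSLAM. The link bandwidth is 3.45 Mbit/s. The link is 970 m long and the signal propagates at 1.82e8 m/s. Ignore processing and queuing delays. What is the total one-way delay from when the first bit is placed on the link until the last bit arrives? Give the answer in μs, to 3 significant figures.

16000 μs

L = 6911 × 8 = 55288 bits.
Transmission delay = L/R = 55288 / 3450000 = 16025.5 μs.
Propagation delay = d/s = 970 m / 182000000 m/s = 5.32967 μs.
Total = 16000 μs.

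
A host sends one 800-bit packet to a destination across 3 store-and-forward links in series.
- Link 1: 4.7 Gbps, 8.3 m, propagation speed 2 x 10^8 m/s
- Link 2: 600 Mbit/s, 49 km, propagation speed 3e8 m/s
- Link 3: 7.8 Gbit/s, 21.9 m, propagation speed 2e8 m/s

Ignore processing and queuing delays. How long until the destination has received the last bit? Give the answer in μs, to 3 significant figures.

165 μs

Transmission delays (L/R per hop): 0.170213, 1.33333, 0.102564 μs; sum = 1.60611 μs.
Propagation delays (d/s per hop): 0.0415, 163.333, 0.1095 μs; sum = 163.484 μs.
End-to-end = 165 μs.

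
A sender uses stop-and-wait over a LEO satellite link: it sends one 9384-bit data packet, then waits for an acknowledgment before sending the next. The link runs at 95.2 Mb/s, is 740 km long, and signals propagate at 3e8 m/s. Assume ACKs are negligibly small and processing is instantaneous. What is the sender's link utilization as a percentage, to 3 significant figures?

t_tx = L/R = 9384/95200000 = 9.85714e-05 s.
t_prop = 740000/300000000 = 0.00246667 s; RTT = 0.00493333 s.
Cycle = t_tx + RTT = 0.0050319 s.
Utilization = t_tx / cycle = 9.85714e-05/0.0050319 = 1.96 %.

1.96 %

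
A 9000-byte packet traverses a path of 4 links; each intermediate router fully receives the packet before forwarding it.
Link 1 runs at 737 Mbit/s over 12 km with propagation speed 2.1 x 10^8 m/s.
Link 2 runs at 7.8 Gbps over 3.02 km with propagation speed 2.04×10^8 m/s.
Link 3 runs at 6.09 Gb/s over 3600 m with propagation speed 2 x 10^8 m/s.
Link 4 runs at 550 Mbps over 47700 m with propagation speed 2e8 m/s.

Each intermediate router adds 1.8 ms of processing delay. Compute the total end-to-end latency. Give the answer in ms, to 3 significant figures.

L = 9000 × 8 = 72000 bits.
Transmission delays (L/R per hop): 0.0976934, 0.00923077, 0.0118227, 0.130909 ms; sum = 0.249656 ms.
Propagation delays (d/s per hop): 0.0571429, 0.0148039, 0.018, 0.2385 ms; sum = 0.328447 ms.
Processing at 3 router(s): 3 × 1.8 ms = 5.4 ms.
End-to-end = 5.98 ms.

5.98 ms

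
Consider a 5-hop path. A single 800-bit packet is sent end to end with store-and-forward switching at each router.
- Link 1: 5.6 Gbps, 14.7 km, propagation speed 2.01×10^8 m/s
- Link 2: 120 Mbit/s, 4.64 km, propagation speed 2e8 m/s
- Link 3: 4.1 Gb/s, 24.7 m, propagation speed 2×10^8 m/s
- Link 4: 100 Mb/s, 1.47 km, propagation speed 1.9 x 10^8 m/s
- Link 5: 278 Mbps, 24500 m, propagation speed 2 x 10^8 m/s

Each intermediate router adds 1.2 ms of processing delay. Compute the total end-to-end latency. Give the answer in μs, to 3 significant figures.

5040 μs

Transmission delays (L/R per hop): 0.142857, 6.66667, 0.195122, 8, 2.8777 μs; sum = 17.8823 μs.
Propagation delays (d/s per hop): 73.1343, 23.2, 0.1235, 7.73684, 122.5 μs; sum = 226.695 μs.
Processing at 4 router(s): 4 × 1.2 ms = 4800 μs.
End-to-end = 5040 μs.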